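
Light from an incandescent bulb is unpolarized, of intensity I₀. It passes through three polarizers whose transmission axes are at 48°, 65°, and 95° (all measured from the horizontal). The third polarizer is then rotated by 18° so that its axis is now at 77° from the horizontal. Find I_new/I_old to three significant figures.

I_new/I_old ≈ 1.28

Before rotation:
Unpolarized light through the first polarizer → I₁ = ½ I₀, now polarized at 48°.
I₂ = I₁ cos²(65° − 48°) = 0.5 I₀ · cos²(17°) = 0.4573 I₀.
I₃ = I₂ cos²(95° − 65°) = 0.4573 I₀ · cos²(30°) = 0.3429 I₀.
After rotation:
Unpolarized light through the first polarizer → I₁ = ½ I₀, now polarized at 48°.
I₂ = I₁ cos²(65° − 48°) = 0.5 I₀ · cos²(17°) = 0.4573 I₀.
I₃ = I₂ cos²(77° − 65°) = 0.4573 I₀ · cos²(12°) = 0.4375 I₀.
Ratio = 0.4375 / 0.3429 = 1.276.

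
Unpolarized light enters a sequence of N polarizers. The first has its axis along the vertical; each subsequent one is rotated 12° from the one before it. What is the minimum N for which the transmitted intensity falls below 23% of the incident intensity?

N = 19

First polarizer halves the unpolarized light: factor 1/2.
Each further stage multiplies by cos²(12°) = 0.9568.
After N polarizers: T = 0.5·0.9568^(N−1). Require T < 0.23 ⇒ N−1 > ln(0.23/0.5)/ln(0.9568) = 17.57, so N−1 ≥ 18 and N = 19.
Check: N=19 gives T = 0.2257 < 0.23; N=18 gives T = 0.2359.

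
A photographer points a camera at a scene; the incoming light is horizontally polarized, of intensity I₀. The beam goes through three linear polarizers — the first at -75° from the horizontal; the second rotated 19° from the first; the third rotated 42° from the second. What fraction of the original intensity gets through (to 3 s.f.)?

≈ 0.0331 I₀

I₁ = I₀ cos²(-75° − 0°) = I₀ cos²(75°) = 0.06699 I₀.
I₂ = I₁ cos²(19°) = 0.06699 · 0.894 I₀ = 0.05989 I₀.
I₃ = I₂ cos²(42°) = 0.05989 · 0.5523 I₀ = 0.03307 I₀.
Transmitted fraction = 0.03307.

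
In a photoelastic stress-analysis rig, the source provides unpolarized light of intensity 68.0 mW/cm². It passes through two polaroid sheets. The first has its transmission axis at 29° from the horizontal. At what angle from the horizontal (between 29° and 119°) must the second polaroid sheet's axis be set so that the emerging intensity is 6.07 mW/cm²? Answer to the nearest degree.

θ ≈ 94°

Unpolarized light through the first polarizer → I₁ = ½ I₀, now polarized at 29°.
Target fraction: 6.07 / 68.0 mW/cm² = 0.08926 of I₀.
Need I₂/I₀ = 0.08926, so cos²(θ − 29°) = 0.08926 / 0.5 = 0.1785.
θ − 29° = arccos(√0.1785) = 65.0°, giving θ ≈ 29 + 65.0 = 94.0°.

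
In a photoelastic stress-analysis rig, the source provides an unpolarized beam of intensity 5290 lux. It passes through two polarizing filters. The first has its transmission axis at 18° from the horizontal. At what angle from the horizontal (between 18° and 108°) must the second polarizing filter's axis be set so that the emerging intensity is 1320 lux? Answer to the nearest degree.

θ ≈ 63°

Unpolarized light through the first polarizer → I₁ = ½ I₀, now polarized at 18°.
Target fraction: 1320 / 5290 lux = 0.2495 of I₀.
Need I₂/I₀ = 0.2495, so cos²(θ − 18°) = 0.2495 / 0.5 = 0.4991.
θ − 18° = arccos(√0.4991) = 45.1°, giving θ ≈ 18 + 45.1 = 63.1°.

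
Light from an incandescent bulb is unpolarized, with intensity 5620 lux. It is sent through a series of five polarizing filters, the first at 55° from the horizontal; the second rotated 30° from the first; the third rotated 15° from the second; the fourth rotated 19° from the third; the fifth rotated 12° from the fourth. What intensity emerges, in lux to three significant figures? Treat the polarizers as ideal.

I ≈ 1680 lux

Unpolarized light through the first polarizer → I₁ = 5620 lux/2 = 2810 lux, polarized at 55°.
I₂ = I₁ · cos²(30°) = 2810 · 0.75 = 2108 lux.
I₃ = I₂ · cos²(15°) = 2108 · 0.933 = 1966 lux.
I₄ = I₃ · cos²(19°) = 1966 · 0.894 = 1758 lux.
I₅ = I₄ · cos²(12°) = 1758 · 0.9568 = 1682 lux.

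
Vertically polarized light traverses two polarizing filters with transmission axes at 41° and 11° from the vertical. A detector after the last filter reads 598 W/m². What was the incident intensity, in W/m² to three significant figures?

I₀ ≈ 1400 W/m²

I₁ = I₀ cos²(41° − 0°) = I₀ cos²(41°) = 0.5696 I₀.
I₂ = I₁ cos²(11° − 41°) = 0.5696 I₀ · cos²(30°) = 0.4272 I₀.
So 598 W/m² = 0.4272 I₀, giving I₀ = 598/0.4272 = 1400 W/m².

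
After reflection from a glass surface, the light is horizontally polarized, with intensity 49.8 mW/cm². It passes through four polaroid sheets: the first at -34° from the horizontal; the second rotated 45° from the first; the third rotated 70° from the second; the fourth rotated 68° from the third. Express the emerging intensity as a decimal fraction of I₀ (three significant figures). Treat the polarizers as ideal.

I/I₀ ≈ 0.00564

By Malus's law, I₁ = 49.8 mW/cm² · cos²(34°) = 34.23 mW/cm².
I₂ = I₁ · cos²(45°) = 34.23 · 0.5 = 17.11 mW/cm².
I₃ = I₂ · cos²(70°) = 17.11 · 0.117 = 2.002 mW/cm².
I₄ = I₃ · cos²(68°) = 2.002 · 0.1403 = 0.2809 mW/cm².
Transmitted fraction = 0.005641.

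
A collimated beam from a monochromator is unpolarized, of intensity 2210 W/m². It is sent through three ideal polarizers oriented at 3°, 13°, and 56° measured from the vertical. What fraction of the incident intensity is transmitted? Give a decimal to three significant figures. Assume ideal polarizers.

I/I₀ ≈ 0.259

Unpolarized light through the first polarizer → I₁ = 2210 W/m²/2 = 1105 W/m², polarized at 3°.
I₂ = I₁ · cos²(10°) = 1105 · 0.9698 = 1072 W/m².
I₃ = I₂ · cos²(43°) = 1072 · 0.5349 = 573.2 W/m².
Transmitted fraction = 0.2594.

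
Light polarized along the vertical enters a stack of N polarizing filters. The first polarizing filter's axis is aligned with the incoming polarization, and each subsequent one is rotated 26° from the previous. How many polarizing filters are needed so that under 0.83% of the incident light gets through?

First polarizer is aligned with the polarization: full transmission.
Each further stage multiplies by cos²(26°) = 0.8078.
After N polarizers: T = 0.8078^(N−1). Require T < 0.0083 ⇒ N−1 > ln(0.0083)/ln(0.8078) = 22.45, so N−1 ≥ 23 and N = 24.
Check: N=24 gives T = 0.007385 < 0.0083; N=23 gives T = 0.009142.

N = 24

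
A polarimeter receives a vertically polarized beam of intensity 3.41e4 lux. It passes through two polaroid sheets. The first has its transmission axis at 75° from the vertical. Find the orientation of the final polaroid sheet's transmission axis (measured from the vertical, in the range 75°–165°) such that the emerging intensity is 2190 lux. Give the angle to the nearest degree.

θ ≈ 87°

By Malus's law, I₁ = I₀ cos²(75° − 0°) = I₀ cos²(75°) = 0.06699 I₀.
Target fraction: 2190 / 3.41e4 lux = 0.06422 of I₀.
Need I₂/I₀ = 0.06422, so cos²(θ − 75°) = 0.06422 / 0.06699 = 0.9587.
θ − 75° = arccos(√0.9587) = 11.7°, giving θ ≈ 75 + 11.7 = 86.7°.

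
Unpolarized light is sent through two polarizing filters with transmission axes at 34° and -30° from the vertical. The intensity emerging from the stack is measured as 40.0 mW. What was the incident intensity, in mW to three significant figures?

I₀ ≈ 416 mW

Unpolarized light through the first polarizer → I₁ = ½ I₀, now polarized at 34°.
I₂ = I₁ cos²(-30° − 34°) = 0.5 I₀ · cos²(64°) = 0.09608 I₀.
So 40.0 mW = 0.09608 I₀, giving I₀ = 40.0/0.09608 = 416.3 mW.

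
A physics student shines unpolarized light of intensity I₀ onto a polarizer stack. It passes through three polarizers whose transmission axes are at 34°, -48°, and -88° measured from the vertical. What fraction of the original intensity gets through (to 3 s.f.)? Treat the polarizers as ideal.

≈ 0.00568 I₀

Unpolarized light through the first polarizer → I₁ = ½ I₀, now polarized at 34°.
I₂ = I₁ cos²(-48° − 34°) = 0.5 I₀ · cos²(82°) = 0.009685 I₀.
I₃ = I₂ cos²(-88° + 48°) = 0.009685 I₀ · cos²(40°) = 0.005683 I₀.
Transmitted fraction = 0.005683.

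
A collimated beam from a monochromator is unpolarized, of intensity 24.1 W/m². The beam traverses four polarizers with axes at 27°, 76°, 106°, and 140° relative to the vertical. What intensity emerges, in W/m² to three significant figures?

Unpolarized light through the first polarizer → I₁ = 24.1 W/m²/2 = 12.05 W/m², polarized at 27°.
I₂ = I₁ · cos²(49°) = 12.05 · 0.4304 = 5.186 W/m².
I₃ = I₂ · cos²(30°) = 5.186 · 0.75 = 3.89 W/m².
I₄ = I₃ · cos²(34°) = 3.89 · 0.6873 = 2.674 W/m².

I ≈ 2.67 W/m²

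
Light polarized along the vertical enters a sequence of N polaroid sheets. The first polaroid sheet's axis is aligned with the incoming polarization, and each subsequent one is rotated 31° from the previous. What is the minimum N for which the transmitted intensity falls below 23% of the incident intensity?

First polarizer is aligned with the polarization: full transmission.
Each further stage multiplies by cos²(31°) = 0.7347.
After N polarizers: T = 0.7347^(N−1). Require T < 0.23 ⇒ N−1 > ln(0.23)/ln(0.7347) = 4.77, so N−1 ≥ 5 and N = 6.
Check: N=6 gives T = 0.2141 < 0.23; N=5 gives T = 0.2914.

N = 6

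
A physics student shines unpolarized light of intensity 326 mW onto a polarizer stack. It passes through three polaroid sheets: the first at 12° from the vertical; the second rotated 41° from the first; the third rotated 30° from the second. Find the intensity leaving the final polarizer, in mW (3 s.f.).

I ≈ 69.6 mW

Unpolarized light through the first polarizer → I₁ = 326 mW/2 = 163 mW, polarized at 12°.
I₂ = I₁ · cos²(41°) = 163 · 0.5696 = 92.84 mW.
I₃ = I₂ · cos²(30°) = 92.84 · 0.75 = 69.63 mW.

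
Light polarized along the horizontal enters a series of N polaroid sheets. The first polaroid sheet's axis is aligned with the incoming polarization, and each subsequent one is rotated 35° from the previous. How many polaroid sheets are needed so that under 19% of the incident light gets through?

First polarizer is aligned with the polarization: full transmission.
Each further stage multiplies by cos²(35°) = 0.671.
After N polarizers: T = 0.671^(N−1). Require T < 0.19 ⇒ N−1 > ln(0.19)/ln(0.671) = 4.16, so N−1 ≥ 5 and N = 6.
Check: N=6 gives T = 0.136 < 0.19; N=5 gives T = 0.2027.

N = 6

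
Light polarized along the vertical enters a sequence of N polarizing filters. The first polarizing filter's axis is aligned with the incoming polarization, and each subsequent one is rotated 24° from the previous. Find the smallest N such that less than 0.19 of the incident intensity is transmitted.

First polarizer is aligned with the polarization: full transmission.
Each further stage multiplies by cos²(24°) = 0.8346.
After N polarizers: T = 0.8346^(N−1). Require T < 0.19 ⇒ N−1 > ln(0.19)/ln(0.8346) = 9.18, so N−1 ≥ 10 and N = 11.
Check: N=11 gives T = 0.1639 < 0.19; N=10 gives T = 0.1964.

N = 11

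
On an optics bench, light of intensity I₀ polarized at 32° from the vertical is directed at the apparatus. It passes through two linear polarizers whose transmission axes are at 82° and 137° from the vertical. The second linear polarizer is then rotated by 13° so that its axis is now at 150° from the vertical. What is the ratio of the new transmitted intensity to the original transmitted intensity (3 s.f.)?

I_new/I_old ≈ 0.427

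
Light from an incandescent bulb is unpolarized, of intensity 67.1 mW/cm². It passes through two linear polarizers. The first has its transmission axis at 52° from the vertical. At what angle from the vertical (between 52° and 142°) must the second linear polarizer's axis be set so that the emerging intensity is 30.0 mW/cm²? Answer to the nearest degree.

Unpolarized light through the first polarizer → I₁ = ½ I₀, now polarized at 52°.
Target fraction: 30.0 / 67.1 mW/cm² = 0.4471 of I₀.
Need I₂/I₀ = 0.4471, so cos²(θ − 52°) = 0.4471 / 0.5 = 0.8942.
θ − 52° = arccos(√0.8942) = 19.0°, giving θ ≈ 52 + 19.0 = 71.0°.

θ ≈ 71°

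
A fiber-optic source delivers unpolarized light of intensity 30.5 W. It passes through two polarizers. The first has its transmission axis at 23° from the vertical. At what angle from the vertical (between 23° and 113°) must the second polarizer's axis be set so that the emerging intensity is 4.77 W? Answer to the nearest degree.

Unpolarized light through the first polarizer → I₁ = ½ I₀, now polarized at 23°.
Target fraction: 4.77 / 30.5 W = 0.1564 of I₀.
Need I₂/I₀ = 0.1564, so cos²(θ − 23°) = 0.1564 / 0.5 = 0.3128.
θ − 23° = arccos(√0.3128) = 56.0°, giving θ ≈ 23 + 56.0 = 79.0°.

θ ≈ 79°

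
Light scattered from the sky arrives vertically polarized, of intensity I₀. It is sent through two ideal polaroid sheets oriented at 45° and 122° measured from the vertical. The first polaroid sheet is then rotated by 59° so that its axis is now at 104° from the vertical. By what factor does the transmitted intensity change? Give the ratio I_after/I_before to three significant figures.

Before rotation:
I₁ = I₀ cos²(45° − 0°) = I₀ cos²(45°) = 0.5 I₀.
I₂ = I₁ cos²(122° − 45°) = 0.5 I₀ · cos²(77°) = 0.0253 I₀.
After rotation:
I₁ = I₀ cos²(104° − 0°) = I₀ cos²(76°) = 0.05853 I₀.
I₂ = I₁ cos²(122° − 104°) = 0.05853 I₀ · cos²(18°) = 0.05294 I₀.
Ratio = 0.05294 / 0.0253 = 2.092.

I_new/I_old ≈ 2.09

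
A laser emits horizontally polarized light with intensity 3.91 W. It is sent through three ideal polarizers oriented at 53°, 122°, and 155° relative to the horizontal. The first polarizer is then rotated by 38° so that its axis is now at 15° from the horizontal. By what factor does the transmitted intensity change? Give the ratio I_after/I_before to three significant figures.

Before rotation:
I₁ = I₀ cos²(53° − 0°) = I₀ cos²(53°) = 0.3622 I₀.
I₂ = I₁ cos²(122° − 53°) = 0.3622 I₀ · cos²(69°) = 0.04651 I₀.
I₃ = I₂ cos²(155° − 122°) = 0.04651 I₀ · cos²(33°) = 0.03272 I₀.
After rotation:
I₁ = I₀ cos²(15° − 0°) = I₀ cos²(15°) = 0.933 I₀.
Angle between axes 1 and 2: 73°. I₂ = 0.933 I₀ · cos²(73°) = 0.07976 I₀.
I₃ = I₂ cos²(155° − 122°) = 0.07976 I₀ · cos²(33°) = 0.0561 I₀.
Ratio = 0.0561 / 0.03272 = 1.715.

I_new/I_old ≈ 1.71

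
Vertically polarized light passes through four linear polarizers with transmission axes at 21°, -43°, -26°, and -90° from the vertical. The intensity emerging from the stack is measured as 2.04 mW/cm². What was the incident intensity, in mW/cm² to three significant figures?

I₀ ≈ 69.3 mW/cm²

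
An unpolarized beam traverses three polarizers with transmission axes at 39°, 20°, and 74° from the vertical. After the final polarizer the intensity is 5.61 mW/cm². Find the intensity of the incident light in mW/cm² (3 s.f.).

I₀ ≈ 36.3 mW/cm²

Unpolarized light through the first polarizer → I₁ = ½ I₀, now polarized at 39°.
I₂ = I₁ cos²(20° − 39°) = 0.5 I₀ · cos²(19°) = 0.447 I₀.
I₃ = I₂ cos²(74° − 20°) = 0.447 I₀ · cos²(54°) = 0.1544 I₀.
So 5.61 mW/cm² = 0.1544 I₀, giving I₀ = 5.61/0.1544 = 36.33 mW/cm².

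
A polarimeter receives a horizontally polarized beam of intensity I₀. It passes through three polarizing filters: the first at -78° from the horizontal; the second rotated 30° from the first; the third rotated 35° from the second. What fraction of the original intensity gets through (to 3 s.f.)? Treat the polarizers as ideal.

≈ 0.0218 I₀

I₁ = I₀ cos²(-78° − 0°) = I₀ cos²(78°) = 0.04323 I₀.
I₂ = I₁ cos²(30°) = 0.04323 · 0.75 I₀ = 0.03242 I₀.
I₃ = I₂ cos²(35°) = 0.03242 · 0.671 I₀ = 0.02175 I₀.
Transmitted fraction = 0.02175.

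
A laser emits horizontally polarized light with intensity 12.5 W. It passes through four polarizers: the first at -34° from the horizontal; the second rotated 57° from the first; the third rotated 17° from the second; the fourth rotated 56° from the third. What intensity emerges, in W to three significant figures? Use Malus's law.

I ≈ 0.729 W

By Malus's law, I₁ = 12.5 W · cos²(34°) = 8.591 W.
I₂ = I₁ · cos²(57°) = 8.591 · 0.2966 = 2.548 W.
I₃ = I₂ · cos²(17°) = 2.548 · 0.9145 = 2.331 W.
I₄ = I₃ · cos²(56°) = 2.331 · 0.3127 = 0.7288 W.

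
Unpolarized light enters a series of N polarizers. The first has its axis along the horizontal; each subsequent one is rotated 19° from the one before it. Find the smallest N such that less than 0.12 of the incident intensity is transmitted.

First polarizer halves the unpolarized light: factor 1/2.
Each further stage multiplies by cos²(19°) = 0.894.
After N polarizers: T = 0.5·0.894^(N−1). Require T < 0.12 ⇒ N−1 > ln(0.12/0.5)/ln(0.894) = 12.74, so N−1 ≥ 13 and N = 14.
Check: N=14 gives T = 0.1165 < 0.12; N=13 gives T = 0.1303.

N = 14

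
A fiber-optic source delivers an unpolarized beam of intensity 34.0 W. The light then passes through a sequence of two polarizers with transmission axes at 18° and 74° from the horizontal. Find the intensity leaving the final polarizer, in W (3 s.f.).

Unpolarized light through the first polarizer → I₁ = 34.0 W/2 = 17 W, polarized at 18°.
I₂ = I₁ · cos²(56°) = 17 · 0.3127 = 5.316 W.

I ≈ 5.32 W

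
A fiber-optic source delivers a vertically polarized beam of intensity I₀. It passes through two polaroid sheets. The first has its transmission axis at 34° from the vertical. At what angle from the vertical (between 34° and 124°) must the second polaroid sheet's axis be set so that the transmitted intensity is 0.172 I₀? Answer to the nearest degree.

By Malus's law, I₁ = I₀ cos²(34° − 0°) = I₀ cos²(34°) = 0.6873 I₀.
Need I₂/I₀ = 0.172, so cos²(θ − 34°) = 0.172 / 0.6873 = 0.2503.
θ − 34° = arccos(√0.2503) = 60.0°, giving θ ≈ 34 + 60.0 = 94.0°.

θ ≈ 94°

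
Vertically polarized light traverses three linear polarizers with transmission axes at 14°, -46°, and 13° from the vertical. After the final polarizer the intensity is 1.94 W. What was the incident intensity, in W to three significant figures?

I₀ ≈ 31.1 W

I₁ = I₀ cos²(14° − 0°) = I₀ cos²(14°) = 0.9415 I₀.
I₂ = I₁ cos²(-46° − 14°) = 0.9415 I₀ · cos²(60°) = 0.2354 I₀.
I₃ = I₂ cos²(13° + 46°) = 0.2354 I₀ · cos²(59°) = 0.06243 I₀.
So 1.94 W = 0.06243 I₀, giving I₀ = 1.94/0.06243 = 31.07 W.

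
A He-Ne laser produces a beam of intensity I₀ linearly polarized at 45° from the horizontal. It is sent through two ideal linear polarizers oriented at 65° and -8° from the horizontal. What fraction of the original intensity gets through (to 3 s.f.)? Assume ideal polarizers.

By Malus's law, I₁ = I₀ cos²(65° − 45°) = I₀ cos²(20°) = 0.883 I₀.
I₂ = I₁ cos²(-8° − 65°) = 0.883 I₀ · cos²(73°) = 0.07548 I₀.
Transmitted fraction = 0.07548.

≈ 0.0755 I₀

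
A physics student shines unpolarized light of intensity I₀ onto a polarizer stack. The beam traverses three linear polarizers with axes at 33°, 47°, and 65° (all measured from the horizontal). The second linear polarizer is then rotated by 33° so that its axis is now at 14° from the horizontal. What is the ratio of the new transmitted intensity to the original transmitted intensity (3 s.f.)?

Before rotation:
Unpolarized light through the first polarizer → I₁ = ½ I₀, now polarized at 33°.
I₂ = I₁ cos²(47° − 33°) = 0.5 I₀ · cos²(14°) = 0.4707 I₀.
I₃ = I₂ cos²(65° − 47°) = 0.4707 I₀ · cos²(18°) = 0.4258 I₀.
After rotation:
Unpolarized light through the first polarizer → I₁ = ½ I₀, now polarized at 33°.
I₂ = I₁ cos²(14° − 33°) = 0.5 I₀ · cos²(19°) = 0.447 I₀.
I₃ = I₂ cos²(65° − 14°) = 0.447 I₀ · cos²(51°) = 0.177 I₀.
Ratio = 0.177 / 0.4258 = 0.4158.

I_new/I_old ≈ 0.416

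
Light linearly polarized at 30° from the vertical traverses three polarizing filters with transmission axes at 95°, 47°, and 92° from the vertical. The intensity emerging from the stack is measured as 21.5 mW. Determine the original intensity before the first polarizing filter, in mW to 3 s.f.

I₁ = I₀ cos²(95° − 30°) = I₀ cos²(65°) = 0.1786 I₀.
I₂ = I₁ cos²(47° − 95°) = 0.1786 I₀ · cos²(48°) = 0.07997 I₀.
I₃ = I₂ cos²(92° − 47°) = 0.07997 I₀ · cos²(45°) = 0.03998 I₀.
So 21.5 mW = 0.03998 I₀, giving I₀ = 21.5/0.03998 = 537.7 mW.

I₀ ≈ 538 mW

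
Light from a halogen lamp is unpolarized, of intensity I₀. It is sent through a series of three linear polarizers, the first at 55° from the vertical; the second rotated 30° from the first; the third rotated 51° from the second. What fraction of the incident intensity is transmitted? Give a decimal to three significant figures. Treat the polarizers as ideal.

≈ 0.149 I₀

Unpolarized light through the first polarizer → I₁ = ½ I₀, now polarized at 55°.
I₂ = I₁ cos²(30°) = 0.5 · 0.75 I₀ = 0.375 I₀.
I₃ = I₂ cos²(51°) = 0.375 · 0.396 I₀ = 0.1485 I₀.
Transmitted fraction = 0.1485.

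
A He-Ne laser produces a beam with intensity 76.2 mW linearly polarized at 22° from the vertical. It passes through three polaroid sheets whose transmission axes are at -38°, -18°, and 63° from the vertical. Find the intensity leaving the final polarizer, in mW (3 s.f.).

I ≈ 0.412 mW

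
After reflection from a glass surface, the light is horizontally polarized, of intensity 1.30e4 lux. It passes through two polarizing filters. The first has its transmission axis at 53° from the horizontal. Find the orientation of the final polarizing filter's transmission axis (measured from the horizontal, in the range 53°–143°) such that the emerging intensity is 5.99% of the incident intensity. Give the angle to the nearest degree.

θ ≈ 119°

I₁ = I₀ cos²(53° − 0°) = I₀ cos²(53°) = 0.3622 I₀.
Need I₂/I₀ = 0.0599, so cos²(θ − 53°) = 0.0599 / 0.3622 = 0.1654.
θ − 53° = arccos(√0.1654) = 66.0°, giving θ ≈ 53 + 66.0 = 119.0°.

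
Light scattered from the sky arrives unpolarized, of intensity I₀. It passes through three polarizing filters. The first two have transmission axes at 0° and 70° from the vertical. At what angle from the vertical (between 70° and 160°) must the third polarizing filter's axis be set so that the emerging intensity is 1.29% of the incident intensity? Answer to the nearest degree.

θ ≈ 132°

Unpolarized light through the first polarizer → I₁ = ½ I₀, now polarized at 0°.
I₂ = I₁ cos²(70° − 0°) = 0.5 I₀ · cos²(70°) = 0.05849 I₀.
Need I₃/I₀ = 0.0129, so cos²(θ − 70°) = 0.0129 / 0.05849 = 0.2206.
θ − 70° = arccos(√0.2206) = 62.0°, giving θ ≈ 70 + 62.0 = 132.0°.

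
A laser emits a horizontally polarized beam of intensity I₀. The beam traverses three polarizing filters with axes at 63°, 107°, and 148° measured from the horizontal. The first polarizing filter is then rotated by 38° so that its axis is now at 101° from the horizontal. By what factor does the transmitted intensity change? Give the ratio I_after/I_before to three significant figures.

Before rotation:
I₁ = I₀ cos²(63° − 0°) = I₀ cos²(63°) = 0.2061 I₀.
I₂ = I₁ cos²(107° − 63°) = 0.2061 I₀ · cos²(44°) = 0.1067 I₀.
I₃ = I₂ cos²(148° − 107°) = 0.1067 I₀ · cos²(41°) = 0.06075 I₀.
After rotation:
I₁ = I₀ cos²(101° − 0°) = I₀ cos²(79°) = 0.03641 I₀.
I₂ = I₁ cos²(107° − 101°) = 0.03641 I₀ · cos²(6°) = 0.03601 I₀.
I₃ = I₂ cos²(148° − 107°) = 0.03601 I₀ · cos²(41°) = 0.02051 I₀.
Ratio = 0.02051 / 0.06075 = 0.3376.

I_new/I_old ≈ 0.338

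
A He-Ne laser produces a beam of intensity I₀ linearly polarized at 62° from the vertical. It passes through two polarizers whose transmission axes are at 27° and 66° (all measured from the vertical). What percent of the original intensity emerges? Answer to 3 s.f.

I₁ = I₀ cos²(27° − 62°) = I₀ cos²(35°) = 0.671 I₀.
I₂ = I₁ cos²(66° − 27°) = 0.671 I₀ · cos²(39°) = 0.4053 I₀.
That is 40.53% of the incident intensity.

≈ 40.5%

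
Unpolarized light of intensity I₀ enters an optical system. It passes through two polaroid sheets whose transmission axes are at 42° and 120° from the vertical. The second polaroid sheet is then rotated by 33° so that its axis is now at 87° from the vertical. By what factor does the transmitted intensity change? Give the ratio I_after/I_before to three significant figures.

I_new/I_old ≈ 11.6

Before rotation:
Unpolarized light through the first polarizer → I₁ = ½ I₀, now polarized at 42°.
I₂ = I₁ cos²(120° − 42°) = 0.5 I₀ · cos²(78°) = 0.02161 I₀.
After rotation:
Unpolarized light through the first polarizer → I₁ = ½ I₀, now polarized at 42°.
I₂ = I₁ cos²(87° − 42°) = 0.5 I₀ · cos²(45°) = 0.25 I₀.
Ratio = 0.25 / 0.02161 = 11.57.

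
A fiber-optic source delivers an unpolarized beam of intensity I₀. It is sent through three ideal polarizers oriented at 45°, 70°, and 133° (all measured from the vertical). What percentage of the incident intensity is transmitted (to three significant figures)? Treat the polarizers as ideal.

≈ 8.46%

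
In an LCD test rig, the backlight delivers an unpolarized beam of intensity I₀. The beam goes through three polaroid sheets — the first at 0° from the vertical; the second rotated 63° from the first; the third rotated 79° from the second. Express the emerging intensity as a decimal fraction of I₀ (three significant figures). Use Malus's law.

≈ 0.00375 I₀

Unpolarized light through the first polarizer → I₁ = ½ I₀, now polarized at 0°.
I₂ = I₁ cos²(63°) = 0.5 · 0.2061 I₀ = 0.1031 I₀.
I₃ = I₂ cos²(79°) = 0.1031 · 0.03641 I₀ = 0.003752 I₀.
Transmitted fraction = 0.003752.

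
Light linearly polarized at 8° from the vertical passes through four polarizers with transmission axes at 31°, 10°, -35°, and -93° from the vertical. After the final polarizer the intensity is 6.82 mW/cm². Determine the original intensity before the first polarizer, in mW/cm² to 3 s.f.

I₁ = I₀ cos²(31° − 8°) = I₀ cos²(23°) = 0.8473 I₀.
I₂ = I₁ cos²(10° − 31°) = 0.8473 I₀ · cos²(21°) = 0.7385 I₀.
I₃ = I₂ cos²(-35° − 10°) = 0.7385 I₀ · cos²(45°) = 0.3693 I₀.
I₄ = I₃ cos²(-93° + 35°) = 0.3693 I₀ · cos²(58°) = 0.1037 I₀.
So 6.82 mW/cm² = 0.1037 I₀, giving I₀ = 6.82/0.1037 = 65.77 mW/cm².

I₀ ≈ 65.8 mW/cm²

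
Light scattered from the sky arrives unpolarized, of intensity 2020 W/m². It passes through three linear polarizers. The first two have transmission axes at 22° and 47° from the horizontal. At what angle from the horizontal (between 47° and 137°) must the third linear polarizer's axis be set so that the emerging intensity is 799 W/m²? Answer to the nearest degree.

θ ≈ 58°

Unpolarized light through the first polarizer → I₁ = ½ I₀, now polarized at 22°.
I₂ = I₁ cos²(47° − 22°) = 0.5 I₀ · cos²(25°) = 0.4107 I₀.
Target fraction: 799 / 2020 W/m² = 0.3955 of I₀.
Need I₃/I₀ = 0.3955, so cos²(θ − 47°) = 0.3955 / 0.4107 = 0.9631.
θ − 47° = arccos(√0.9631) = 11.1°, giving θ ≈ 47 + 11.1 = 58.1°.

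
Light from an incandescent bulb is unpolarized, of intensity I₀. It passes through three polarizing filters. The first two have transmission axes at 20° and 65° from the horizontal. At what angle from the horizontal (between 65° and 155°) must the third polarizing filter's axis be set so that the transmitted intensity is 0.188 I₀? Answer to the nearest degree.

θ ≈ 95°

Unpolarized light through the first polarizer → I₁ = ½ I₀, now polarized at 20°.
I₂ = I₁ cos²(65° − 20°) = 0.5 I₀ · cos²(45°) = 0.25 I₀.
Need I₃/I₀ = 0.188, so cos²(θ − 65°) = 0.188 / 0.25 = 0.752.
θ − 65° = arccos(√0.752) = 29.9°, giving θ ≈ 65 + 29.9 = 94.9°.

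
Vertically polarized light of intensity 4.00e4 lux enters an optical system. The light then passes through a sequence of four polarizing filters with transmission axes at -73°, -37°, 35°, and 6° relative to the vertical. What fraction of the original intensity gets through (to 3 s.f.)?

I/I₀ ≈ 0.00409

By Malus's law, I₁ = 4.00e4 lux · cos²(73°) = 3419 lux.
I₂ = I₁ · cos²(36°) = 3419 · 0.6545 = 2238 lux.
I₃ = I₂ · cos²(72°) = 2238 · 0.09549 = 213.7 lux.
I₄ = I₃ · cos²(29°) = 213.7 · 0.765 = 163.5 lux.
Transmitted fraction = 0.004087.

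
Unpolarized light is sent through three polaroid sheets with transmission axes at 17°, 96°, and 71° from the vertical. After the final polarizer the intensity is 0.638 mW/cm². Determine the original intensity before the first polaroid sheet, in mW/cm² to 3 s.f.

I₀ ≈ 42.7 mW/cm²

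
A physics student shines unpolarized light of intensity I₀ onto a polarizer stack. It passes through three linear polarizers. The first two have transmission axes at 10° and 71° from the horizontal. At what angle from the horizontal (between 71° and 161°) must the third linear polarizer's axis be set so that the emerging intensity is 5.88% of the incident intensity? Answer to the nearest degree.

θ ≈ 116°

Unpolarized light through the first polarizer → I₁ = ½ I₀, now polarized at 10°.
I₂ = I₁ cos²(71° − 10°) = 0.5 I₀ · cos²(61°) = 0.1175 I₀.
Need I₃/I₀ = 0.0588, so cos²(θ − 71°) = 0.0588 / 0.1175 = 0.5003.
θ − 71° = arccos(√0.5003) = 45.0°, giving θ ≈ 71 + 45.0 = 116.0°.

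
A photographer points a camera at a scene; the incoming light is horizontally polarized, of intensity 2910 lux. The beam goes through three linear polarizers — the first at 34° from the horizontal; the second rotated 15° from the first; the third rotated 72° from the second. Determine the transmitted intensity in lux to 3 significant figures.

I ≈ 178 lux

I₁ = 2910 lux · cos²(34°) = 2000 lux.
I₂ = I₁ · cos²(15°) = 2000 · 0.933 = 1866 lux.
I₃ = I₂ · cos²(72°) = 1866 · 0.09549 = 178.2 lux.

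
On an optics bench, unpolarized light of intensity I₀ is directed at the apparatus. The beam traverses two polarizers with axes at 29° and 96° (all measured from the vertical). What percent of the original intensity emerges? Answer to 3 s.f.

Unpolarized light through the first polarizer → I₁ = ½ I₀, now polarized at 29°.
I₂ = I₁ cos²(96° − 29°) = 0.5 I₀ · cos²(67°) = 0.07634 I₀.
That is 7.634% of the incident intensity.

≈ 7.63%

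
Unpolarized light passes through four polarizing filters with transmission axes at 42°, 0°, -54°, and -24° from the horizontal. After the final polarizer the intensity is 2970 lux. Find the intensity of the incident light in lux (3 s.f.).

I₀ ≈ 4.15e4 lux

Unpolarized light through the first polarizer → I₁ = ½ I₀, now polarized at 42°.
I₂ = I₁ cos²(0° − 42°) = 0.5 I₀ · cos²(42°) = 0.2761 I₀.
I₃ = I₂ cos²(-54° − 0°) = 0.2761 I₀ · cos²(54°) = 0.0954 I₀.
I₄ = I₃ cos²(-24° + 54°) = 0.0954 I₀ · cos²(30°) = 0.07155 I₀.
So 2970 lux = 0.07155 I₀, giving I₀ = 2970/0.07155 = 4.151e+04 lux.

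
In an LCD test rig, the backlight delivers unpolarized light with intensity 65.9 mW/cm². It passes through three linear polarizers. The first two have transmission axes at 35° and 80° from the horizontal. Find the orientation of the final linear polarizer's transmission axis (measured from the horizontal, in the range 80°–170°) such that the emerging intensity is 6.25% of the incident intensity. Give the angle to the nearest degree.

θ ≈ 140°

Unpolarized light through the first polarizer → I₁ = ½ I₀, now polarized at 35°.
I₂ = I₁ cos²(80° − 35°) = 0.5 I₀ · cos²(45°) = 0.25 I₀.
Need I₃/I₀ = 0.0625, so cos²(θ − 80°) = 0.0625 / 0.25 = 0.25.
θ − 80° = arccos(√0.25) = 60.0°, giving θ ≈ 80 + 60.0 = 140.0°.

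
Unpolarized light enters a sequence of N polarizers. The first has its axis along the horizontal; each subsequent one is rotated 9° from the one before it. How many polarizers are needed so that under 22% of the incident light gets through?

N = 35

First polarizer halves the unpolarized light: factor 1/2.
Each further stage multiplies by cos²(9°) = 0.9755.
After N polarizers: T = 0.5·0.9755^(N−1). Require T < 0.22 ⇒ N−1 > ln(0.22/0.5)/ln(0.9755) = 33.14, so N−1 ≥ 34 and N = 35.
Check: N=35 gives T = 0.2153 < 0.22; N=34 gives T = 0.2207.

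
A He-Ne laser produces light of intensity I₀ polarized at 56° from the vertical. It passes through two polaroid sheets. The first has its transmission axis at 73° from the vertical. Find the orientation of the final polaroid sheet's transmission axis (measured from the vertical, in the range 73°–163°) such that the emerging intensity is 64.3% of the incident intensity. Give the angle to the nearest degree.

θ ≈ 106°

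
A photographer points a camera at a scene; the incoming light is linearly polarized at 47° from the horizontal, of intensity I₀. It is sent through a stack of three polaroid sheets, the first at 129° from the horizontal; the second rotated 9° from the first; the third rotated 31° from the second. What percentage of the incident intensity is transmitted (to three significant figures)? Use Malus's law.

≈ 1.39%

By Malus's law, I₁ = I₀ cos²(129° − 47°) = I₀ cos²(82°) = 0.01937 I₀.
I₂ = I₁ cos²(9°) = 0.01937 · 0.9755 I₀ = 0.0189 I₀.
I₃ = I₂ cos²(31°) = 0.0189 · 0.7347 I₀ = 0.01388 I₀.
That is 1.388% of the incident intensity.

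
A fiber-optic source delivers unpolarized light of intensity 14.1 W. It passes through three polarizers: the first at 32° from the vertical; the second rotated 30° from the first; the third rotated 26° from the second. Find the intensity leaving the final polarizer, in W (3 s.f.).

I ≈ 4.27 W

Unpolarized light through the first polarizer → I₁ = 14.1 W/2 = 7.05 W, polarized at 32°.
I₂ = I₁ · cos²(30°) = 7.05 · 0.75 = 5.288 W.
I₃ = I₂ · cos²(26°) = 5.288 · 0.8078 = 4.271 W.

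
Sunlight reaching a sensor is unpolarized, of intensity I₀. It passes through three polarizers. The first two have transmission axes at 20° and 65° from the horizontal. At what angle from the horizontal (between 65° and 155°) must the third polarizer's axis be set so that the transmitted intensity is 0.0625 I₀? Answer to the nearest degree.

Unpolarized light through the first polarizer → I₁ = ½ I₀, now polarized at 20°.
I₂ = I₁ cos²(65° − 20°) = 0.5 I₀ · cos²(45°) = 0.25 I₀.
Need I₃/I₀ = 0.0625, so cos²(θ − 65°) = 0.0625 / 0.25 = 0.25.
θ − 65° = arccos(√0.25) = 60.0°, giving θ ≈ 65 + 60.0 = 125.0°.

θ ≈ 125°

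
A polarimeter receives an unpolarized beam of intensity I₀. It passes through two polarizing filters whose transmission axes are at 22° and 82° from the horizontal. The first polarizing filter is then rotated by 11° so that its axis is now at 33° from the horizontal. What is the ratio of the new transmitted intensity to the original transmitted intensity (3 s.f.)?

Before rotation:
Unpolarized light through the first polarizer → I₁ = ½ I₀, now polarized at 22°.
I₂ = I₁ cos²(82° − 22°) = 0.5 I₀ · cos²(60°) = 0.125 I₀.
After rotation:
Unpolarized light through the first polarizer → I₁ = ½ I₀, now polarized at 33°.
I₂ = I₁ cos²(82° − 33°) = 0.5 I₀ · cos²(49°) = 0.2152 I₀.
Ratio = 0.2152 / 0.125 = 1.722.

I_new/I_old ≈ 1.72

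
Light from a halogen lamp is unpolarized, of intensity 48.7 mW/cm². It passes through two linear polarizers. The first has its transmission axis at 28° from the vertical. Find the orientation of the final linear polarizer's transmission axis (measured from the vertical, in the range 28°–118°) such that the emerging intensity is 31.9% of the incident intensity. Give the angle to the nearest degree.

θ ≈ 65°

Unpolarized light through the first polarizer → I₁ = ½ I₀, now polarized at 28°.
Need I₂/I₀ = 0.319, so cos²(θ − 28°) = 0.319 / 0.5 = 0.638.
θ − 28° = arccos(√0.638) = 37.0°, giving θ ≈ 28 + 37.0 = 65.0°.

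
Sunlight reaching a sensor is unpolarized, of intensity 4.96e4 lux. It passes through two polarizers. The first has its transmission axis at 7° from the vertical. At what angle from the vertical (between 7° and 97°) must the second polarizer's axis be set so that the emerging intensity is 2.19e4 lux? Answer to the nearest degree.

Unpolarized light through the first polarizer → I₁ = ½ I₀, now polarized at 7°.
Target fraction: 2.19e4 / 4.96e4 lux = 0.4415 of I₀.
Need I₂/I₀ = 0.4415, so cos²(θ − 7°) = 0.4415 / 0.5 = 0.8831.
θ − 7° = arccos(√0.8831) = 20.0°, giving θ ≈ 7 + 20.0 = 27.0°.

θ ≈ 27°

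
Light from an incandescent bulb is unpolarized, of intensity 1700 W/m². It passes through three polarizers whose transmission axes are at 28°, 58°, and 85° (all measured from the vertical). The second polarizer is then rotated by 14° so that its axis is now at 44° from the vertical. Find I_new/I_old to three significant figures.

I_new/I_old ≈ 0.884

Before rotation:
Unpolarized light through the first polarizer → I₁ = ½ I₀, now polarized at 28°.
I₂ = I₁ cos²(58° − 28°) = 0.5 I₀ · cos²(30°) = 0.375 I₀.
I₃ = I₂ cos²(85° − 58°) = 0.375 I₀ · cos²(27°) = 0.2977 I₀.
After rotation:
Unpolarized light through the first polarizer → I₁ = ½ I₀, now polarized at 28°.
I₂ = I₁ cos²(44° − 28°) = 0.5 I₀ · cos²(16°) = 0.462 I₀.
I₃ = I₂ cos²(85° − 44°) = 0.462 I₀ · cos²(41°) = 0.2632 I₀.
Ratio = 0.2632 / 0.2977 = 0.8839.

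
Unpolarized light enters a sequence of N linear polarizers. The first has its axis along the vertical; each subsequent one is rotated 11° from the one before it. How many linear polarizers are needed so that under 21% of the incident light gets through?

First polarizer halves the unpolarized light: factor 1/2.
Each further stage multiplies by cos²(11°) = 0.9636.
After N polarizers: T = 0.5·0.9636^(N−1). Require T < 0.21 ⇒ N−1 > ln(0.21/0.5)/ln(0.9636) = 23.39, so N−1 ≥ 24 and N = 25.
Check: N=25 gives T = 0.2053 < 0.21; N=24 gives T = 0.2131.

N = 25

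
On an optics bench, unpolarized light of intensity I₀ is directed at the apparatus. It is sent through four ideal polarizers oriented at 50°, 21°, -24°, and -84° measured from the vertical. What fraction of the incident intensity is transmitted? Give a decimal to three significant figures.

≈ 0.0478 I₀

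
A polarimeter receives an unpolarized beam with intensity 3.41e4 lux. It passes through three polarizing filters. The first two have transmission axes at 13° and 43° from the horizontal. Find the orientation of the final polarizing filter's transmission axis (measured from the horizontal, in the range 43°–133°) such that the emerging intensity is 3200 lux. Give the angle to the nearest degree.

θ ≈ 103°

Unpolarized light through the first polarizer → I₁ = ½ I₀, now polarized at 13°.
I₂ = I₁ cos²(43° − 13°) = 0.5 I₀ · cos²(30°) = 0.375 I₀.
Target fraction: 3200 / 3.41e4 lux = 0.09384 of I₀.
Need I₃/I₀ = 0.09384, so cos²(θ − 43°) = 0.09384 / 0.375 = 0.2502.
θ − 43° = arccos(√0.2502) = 60.0°, giving θ ≈ 43 + 60.0 = 103.0°.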